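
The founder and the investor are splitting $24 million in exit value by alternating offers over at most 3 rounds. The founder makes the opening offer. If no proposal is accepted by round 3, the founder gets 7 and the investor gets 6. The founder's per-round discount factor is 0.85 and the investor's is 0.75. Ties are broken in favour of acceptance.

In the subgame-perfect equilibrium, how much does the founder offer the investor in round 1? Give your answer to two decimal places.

Round 3 (the founder proposes): the investor gets 6 if talks fail, so the founder offers 6 and keeps 18.
Round 2 (the investor proposes): the founder can get 18 next round, worth 0.85 × 18 = 15.3 now. The investor offers 15.3 and keeps 24 − 15.3 = 8.7.
Round 1 (the founder proposes): the investor can get 8.7 next round, worth 0.75 × 8.7 = 6.525 now; the founder offers that and keeps 17.475.

6.53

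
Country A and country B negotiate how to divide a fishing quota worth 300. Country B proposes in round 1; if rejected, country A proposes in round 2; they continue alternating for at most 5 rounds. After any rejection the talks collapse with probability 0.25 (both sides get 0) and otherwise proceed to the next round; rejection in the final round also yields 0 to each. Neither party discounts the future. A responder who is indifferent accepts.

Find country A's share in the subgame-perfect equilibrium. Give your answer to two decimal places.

87.89

Round 5 (country B proposes): rejection yields 0 for country A; country B offers 0 and keeps 300.
Round 4 (country A proposes): rejecting gives country B an expected 0.75 × 300 = 225, so country A offers 225, keeping 75.
Round 3 (country B proposes): rejecting gives country A an expected 0.75 × 75 = 56.25, so country B offers 56.25, keeping 243.75.
Round 2 (country A proposes): rejecting gives country B an expected 0.75 × 243.75 = 182.8125, so country A offers 182.8125, keeping 117.1875.
Round 1 (country B proposes): rejecting gives country A an expected 0.75 × 117.1875 = 87.890625. Country B offers 87.890625 and keeps 300 − 87.890625 = 212.109375.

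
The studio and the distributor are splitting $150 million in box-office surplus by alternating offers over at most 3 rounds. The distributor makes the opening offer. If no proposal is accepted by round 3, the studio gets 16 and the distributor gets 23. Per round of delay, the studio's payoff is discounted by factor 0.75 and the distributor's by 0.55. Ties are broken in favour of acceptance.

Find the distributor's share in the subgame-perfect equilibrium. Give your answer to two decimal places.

Round 3 (the distributor proposes): the studio gets 16 if talks fail, so the distributor offers 16 and keeps 134.
Round 2 (the studio proposes): the distributor can get 134 next round, worth 0.55 × 134 = 73.7 now; the studio offers that and keeps 76.3.
Round 1 (the distributor proposes): the studio can get 76.3 next round, worth 0.75 × 76.3 = 57.225 now. The distributor offers 57.225 and keeps 150 − 57.225 = 92.775.

92.78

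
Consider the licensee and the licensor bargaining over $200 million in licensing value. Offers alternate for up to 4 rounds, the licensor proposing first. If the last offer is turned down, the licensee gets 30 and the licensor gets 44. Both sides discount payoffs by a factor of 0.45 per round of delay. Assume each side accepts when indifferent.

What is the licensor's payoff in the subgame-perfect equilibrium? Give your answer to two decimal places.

Round 4 (the licensee proposes): the licensor gets 44 if talks fail, so the licensee offers 44 and keeps 156.
Round 3 (the licensor proposes): the licensee can get 156 next round, worth 0.45 × 156 = 70.2 now. The licensor offers 70.2 and keeps 200 − 70.2 = 129.8.
Round 2 (the licensee proposes): the licensor can get 129.8 next round, worth 0.45 × 129.8 = 58.41 now; the licensee offers that and keeps 141.59.
Round 1 (the licensor proposes): the licensee can get 141.59 next round, worth 0.45 × 141.59 = 63.7155 now, so the licensor offers 63.7155, keeping 136.2845.

136.28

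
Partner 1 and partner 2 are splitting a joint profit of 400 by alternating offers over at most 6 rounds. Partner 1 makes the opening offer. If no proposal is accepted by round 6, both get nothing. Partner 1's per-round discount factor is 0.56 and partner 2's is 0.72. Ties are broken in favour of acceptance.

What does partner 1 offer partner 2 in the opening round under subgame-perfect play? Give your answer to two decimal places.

Work backward from the last round.
Round 6 (partner 2 proposes): rejection yields 0 for partner 1; partner 2 offers 0 and keeps 400.
Round 5 (partner 1 proposes): partner 2 can get 400 next round, worth 0.72 × 400 = 288 now, so partner 1 offers 288, keeping 112.
Round 4 (partner 2 proposes): partner 1 can get 112 next round, worth 0.56 × 112 = 62.72 now, so partner 2 offers 62.72, keeping 337.28.
Round 3 (partner 1 proposes): partner 2 can get 337.28 next round, worth 0.72 × 337.28 = 242.8416 now, so partner 1 offers 242.8416, keeping 157.1584.
Round 2 (partner 2 proposes): partner 1 can get 157.1584 next round, worth 0.56 × 157.1584 = 88.008704 now. Partner 2 offers 88.008704 and keeps 400 − 88.008704 = 311.991296.
Round 1 (partner 1 proposes): partner 2 can get 311.991296 next round, worth 0.72 × 311.991296 = 224.63373312 now. Partner 1 offers 224.63373312 and keeps 400 − 224.63373312 = 175.36626688.

224.63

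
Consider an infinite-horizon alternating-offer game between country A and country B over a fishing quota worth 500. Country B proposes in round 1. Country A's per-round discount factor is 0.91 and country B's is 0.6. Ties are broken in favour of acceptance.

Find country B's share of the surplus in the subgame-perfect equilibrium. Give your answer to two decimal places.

In a stationary SPE each proposer offers the other exactly their discounted continuation value.
If country B keeps x when proposing and country A keeps y when proposing, then x = 500 − 0.91y and y = 500 − 0.6x.
Solving: x = 500(1 − 0.91) / (1 − 0.6·0.91) = 45 / 0.454 ≈ 99.1189.
Country A gets 500 − 99.1189 ≈ 400.8811.

99.12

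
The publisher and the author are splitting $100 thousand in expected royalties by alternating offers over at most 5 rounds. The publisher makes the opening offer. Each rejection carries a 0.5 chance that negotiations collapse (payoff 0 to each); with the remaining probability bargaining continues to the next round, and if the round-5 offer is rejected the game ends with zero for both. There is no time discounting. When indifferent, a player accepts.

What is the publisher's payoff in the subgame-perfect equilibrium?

Round 5 (the publisher proposes): the author will accept anything ≥ 0, so the publisher offers 0 and keeps 100.
Round 4 (the author proposes): rejecting gives the publisher an expected 0.5 × 100 = 50, so the author offers 50, keeping 50.
Round 3 (the publisher proposes): rejecting gives the author an expected 0.5 × 50 = 25; the publisher offers that and keeps 75.
Round 2 (the author proposes): rejecting gives the publisher an expected 0.5 × 75 = 37.5, so the author offers 37.5, keeping 62.5.
Round 1 (the publisher proposes): rejecting gives the author an expected 0.5 × 62.5 = 31.25; the publisher offers that and keeps 68.75.

68.75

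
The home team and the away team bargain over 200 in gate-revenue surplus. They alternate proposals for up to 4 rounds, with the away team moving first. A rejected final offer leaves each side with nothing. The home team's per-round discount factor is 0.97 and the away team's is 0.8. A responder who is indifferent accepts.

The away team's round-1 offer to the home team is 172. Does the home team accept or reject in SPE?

Reject

Work out the home team's continuation value if the offer is rejected.
Round 4 (the home team proposes): rejection yields 0 for the away team; the home team offers 0 and keeps 200.
Round 3 (the away team proposes): the home team can get 200 next round, worth 0.97 × 200 = 194 now, so the away team offers 194, keeping 6.
Round 2 (the home team proposes): the away team can get 6 next round, worth 0.8 × 6 = 4.8 now. The home team offers 4.8 and keeps 200 − 4.8 = 195.2.
So by rejecting in round 1, the home team gets 195.2 next round, worth 0.97 × 195.2 = 189.344 now.
Offer 172 < 189.344, so the home team rejects.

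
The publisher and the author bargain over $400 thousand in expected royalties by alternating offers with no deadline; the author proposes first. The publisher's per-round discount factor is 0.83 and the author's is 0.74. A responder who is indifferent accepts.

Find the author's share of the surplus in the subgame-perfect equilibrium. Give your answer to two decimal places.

Let x be the author's share when the author proposes and y be the publisher's share when the publisher proposes.
The publisher accepts iff offered ≥ 0.83·y, so x = 400 − 0.83y. Symmetrically y = 400 − 0.74x.
Substituting: x = 400 − 0.83(400 − 0.74x), giving x(1 − 0.74·0.83) = 400(1 − 0.83).
So x = 400 × 0.17 / 0.3858 ≈ 176.2571, and the publisher receives 400 − x ≈ 223.7429.

176.26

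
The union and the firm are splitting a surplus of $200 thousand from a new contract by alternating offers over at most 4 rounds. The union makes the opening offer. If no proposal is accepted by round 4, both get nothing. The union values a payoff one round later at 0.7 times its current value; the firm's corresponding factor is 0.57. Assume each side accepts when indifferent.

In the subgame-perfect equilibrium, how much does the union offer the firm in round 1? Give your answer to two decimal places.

79.69

Round 4 (the firm proposes): the union will accept anything ≥ 0, so the firm offers 0 and keeps 200.
Round 3 (the union proposes): the firm can get 200 next round, worth 0.57 × 200 = 114 now, so the union offers 114, keeping 86.
Round 2 (the firm proposes): the union can get 86 next round, worth 0.7 × 86 = 60.2 now; the firm offers that and keeps 139.8.
Round 1 (the union proposes): the firm can get 139.8 next round, worth 0.57 × 139.8 = 79.686 now; the union offers that and keeps 120.314.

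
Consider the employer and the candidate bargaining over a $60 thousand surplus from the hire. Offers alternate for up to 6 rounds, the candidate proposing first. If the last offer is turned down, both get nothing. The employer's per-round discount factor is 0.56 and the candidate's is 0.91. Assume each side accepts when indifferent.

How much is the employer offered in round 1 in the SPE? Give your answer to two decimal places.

13.29

Round 6 (the employer proposes): rejection yields 0 for the candidate; the employer offers 0 and keeps 60.
Round 5 (the candidate proposes): the employer can get 60 next round, worth 0.56 × 60 = 33.6 now; the candidate offers that and keeps 26.4.
Round 4 (the employer proposes): the candidate can get 26.4 next round, worth 0.91 × 26.4 = 24.024 now; the employer offers that and keeps 35.976.
Round 3 (the candidate proposes): the employer can get 35.976 next round, worth 0.56 × 35.976 = 20.14656 now, so the candidate offers 20.14656, keeping 39.85344.
Round 2 (the employer proposes): the candidate can get 39.85344 next round, worth 0.91 × 39.85344 = 36.2666304 now. The employer offers 36.2666304 and keeps 60 − 36.2666304 = 23.7333696.
Round 1 (the candidate proposes): the employer can get 23.7333696 next round, worth 0.56 × 23.7333696 = 13.290686976 now, so the candidate offers 13.290686976, keeping 46.709313024.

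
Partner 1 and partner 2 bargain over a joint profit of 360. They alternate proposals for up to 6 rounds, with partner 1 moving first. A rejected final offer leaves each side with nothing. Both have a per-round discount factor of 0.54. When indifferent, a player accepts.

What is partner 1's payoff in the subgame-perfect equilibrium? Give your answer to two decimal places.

Round 6 (partner 2 proposes): partner 1 will accept anything ≥ 0, so partner 2 offers 0 and keeps 360.
Round 5 (partner 1 proposes): partner 2 can get 360 next round, worth 0.54 × 360 = 194.4 now; partner 1 offers that and keeps 165.6.
Round 4 (partner 2 proposes): partner 1 can get 165.6 next round, worth 0.54 × 165.6 = 89.424 now; partner 2 offers that and keeps 270.576.
Round 3 (partner 1 proposes): partner 2 can get 270.576 next round, worth 0.54 × 270.576 = 146.11104 now; partner 1 offers that and keeps 213.88896.
Round 2 (partner 2 proposes): partner 1 can get 213.88896 next round, worth 0.54 × 213.88896 = 115.5000384 now; partner 2 offers that and keeps 244.4999616.
Round 1 (partner 1 proposes): partner 2 can get 244.4999616 next round, worth 0.54 × 244.4999616 = 132.029979264 now; partner 1 offers that and keeps 227.970020736.

227.97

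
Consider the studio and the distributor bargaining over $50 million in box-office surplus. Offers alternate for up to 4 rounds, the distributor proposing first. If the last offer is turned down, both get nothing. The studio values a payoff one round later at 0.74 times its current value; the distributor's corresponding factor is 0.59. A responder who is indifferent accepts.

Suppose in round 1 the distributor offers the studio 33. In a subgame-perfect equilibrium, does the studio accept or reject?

Accept

Round 4 (the studio proposes): rejection yields 0 for the distributor; the studio offers 0 and keeps 50.
Round 3 (the distributor proposes): the studio can get 50 next round, worth 0.74 × 50 = 37 now. The distributor offers 37 and keeps 50 − 37 = 13.
Round 2 (the studio proposes): the distributor can get 13 next round, worth 0.59 × 13 = 7.67 now; the studio offers that and keeps 42.33.
So by rejecting in round 1, the studio gets 42.33 next round, worth 0.74 × 42.33 = 31.3242 now.
Offer 33 ≥ 31.3242, so the studio accepts.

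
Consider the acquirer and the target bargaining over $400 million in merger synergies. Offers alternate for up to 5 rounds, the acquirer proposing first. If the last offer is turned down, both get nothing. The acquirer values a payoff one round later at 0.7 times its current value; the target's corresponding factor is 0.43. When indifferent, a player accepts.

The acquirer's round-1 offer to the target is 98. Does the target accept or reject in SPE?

Round 5 (the acquirer proposes): rejection yields 0 for the target; the acquirer offers 0 and keeps 400.
Round 4 (the target proposes): the acquirer can get 400 next round, worth 0.7 × 400 = 280 now; the target offers that and keeps 120.
Round 3 (the acquirer proposes): the target can get 120 next round, worth 0.43 × 120 = 51.6 now, so the acquirer offers 51.6, keeping 348.4.
Round 2 (the target proposes): the acquirer can get 348.4 next round, worth 0.7 × 348.4 = 243.88 now; the target offers that and keeps 156.12.
So by rejecting in round 1, the target gets 156.12 next round, worth 0.43 × 156.12 = 67.1316 now.
Offer 98 ≥ 67.1316, so the target accepts.

Accept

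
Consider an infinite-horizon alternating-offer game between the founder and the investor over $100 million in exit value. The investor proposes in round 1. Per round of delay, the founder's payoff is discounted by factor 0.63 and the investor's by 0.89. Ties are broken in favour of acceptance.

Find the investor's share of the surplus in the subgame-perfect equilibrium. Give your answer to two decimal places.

84.22

Let x be the investor's share when the investor proposes and y be the founder's share when the founder proposes.
The founder accepts iff offered ≥ 0.63·y, so x = 100 − 0.63y. Symmetrically y = 100 − 0.89x.
Substituting: x = 100 − 0.63(100 − 0.89x), giving x(1 − 0.89·0.63) = 100(1 − 0.63).
So x = 100 × 0.37 / 0.4393 ≈ 84.2249, and the founder receives 100 − x ≈ 15.7751.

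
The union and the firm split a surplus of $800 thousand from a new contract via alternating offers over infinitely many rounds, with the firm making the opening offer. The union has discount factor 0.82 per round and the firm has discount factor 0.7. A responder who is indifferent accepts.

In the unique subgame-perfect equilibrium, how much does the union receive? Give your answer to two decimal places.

461.97

In a stationary SPE each proposer offers the other exactly their discounted continuation value.
If the firm keeps x when proposing and the union keeps y when proposing, then x = 800 − 0.82y and y = 800 − 0.7x.
Solving: x = 800(1 − 0.82) / (1 − 0.7·0.82) = 144 / 0.426 ≈ 338.0282.
The union gets 800 − 338.0282 ≈ 461.9718.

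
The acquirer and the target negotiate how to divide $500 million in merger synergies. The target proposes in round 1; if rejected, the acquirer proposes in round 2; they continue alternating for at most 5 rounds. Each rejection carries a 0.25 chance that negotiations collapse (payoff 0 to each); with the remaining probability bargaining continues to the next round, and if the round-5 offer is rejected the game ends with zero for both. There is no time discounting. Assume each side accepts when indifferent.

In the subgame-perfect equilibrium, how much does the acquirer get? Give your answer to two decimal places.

By backward induction:
Round 5 (the target proposes): rejection yields 0 for the acquirer; the target offers 0 and keeps 500.
Round 4 (the acquirer proposes): rejecting gives the target an expected 0.75 × 500 = 375; the acquirer offers that and keeps 125.
Round 3 (the target proposes): rejecting gives the acquirer an expected 0.75 × 125 = 93.75; the target offers that and keeps 406.25.
Round 2 (the acquirer proposes): rejecting gives the target an expected 0.75 × 406.25 = 304.6875. The acquirer offers 304.6875 and keeps 500 − 304.6875 = 195.3125.
Round 1 (the target proposes): rejecting gives the acquirer an expected 0.75 × 195.3125 = 146.484375, so the target offers 146.484375, keeping 353.515625.

146.48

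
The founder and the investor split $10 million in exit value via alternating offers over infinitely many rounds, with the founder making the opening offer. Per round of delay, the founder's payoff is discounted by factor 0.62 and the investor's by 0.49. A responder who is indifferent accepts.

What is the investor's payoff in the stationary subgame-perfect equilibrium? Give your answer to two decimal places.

2.67

Let x be the founder's share when the founder proposes and y be the investor's share when the investor proposes.
The investor accepts iff offered ≥ 0.49·y, so x = 10 − 0.49y. Symmetrically y = 10 − 0.62x.
Substituting: x = 10 − 0.49(10 − 0.62x), giving x(1 − 0.62·0.49) = 10(1 − 0.49).
So x = 10 × 0.51 / 0.6962 ≈ 7.3255, and the investor receives 10 − x ≈ 2.6745.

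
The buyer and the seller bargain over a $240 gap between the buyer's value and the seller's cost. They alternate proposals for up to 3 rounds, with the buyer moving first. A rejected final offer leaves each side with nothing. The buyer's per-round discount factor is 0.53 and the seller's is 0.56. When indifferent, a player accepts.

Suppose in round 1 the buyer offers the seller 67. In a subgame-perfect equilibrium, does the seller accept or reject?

Accept

Round 3 (the buyer proposes): rejection yields 0 for the seller; the buyer offers 0 and keeps 240.
Round 2 (the seller proposes): the buyer can get 240 next round, worth 0.53 × 240 = 127.2 now, so the seller offers 127.2, keeping 112.8.
So by rejecting in round 1, the seller gets 112.8 next round, worth 0.56 × 112.8 = 63.168 now.
Offer 67 ≥ 63.168, so the seller accepts.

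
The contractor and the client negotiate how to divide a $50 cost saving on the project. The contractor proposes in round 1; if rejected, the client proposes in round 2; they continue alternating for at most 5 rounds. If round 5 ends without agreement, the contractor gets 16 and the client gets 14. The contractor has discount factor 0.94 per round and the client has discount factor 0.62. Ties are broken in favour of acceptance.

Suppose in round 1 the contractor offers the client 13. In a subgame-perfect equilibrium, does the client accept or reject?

Round 5 (the contractor proposes): the client gets 14 if talks fail, so the contractor offers 14 and keeps 36.
Round 4 (the client proposes): the contractor can get 36 next round, worth 0.94 × 36 = 33.84 now, so the client offers 33.84, keeping 16.16.
Round 3 (the contractor proposes): the client can get 16.16 next round, worth 0.62 × 16.16 = 10.0192 now, so the contractor offers 10.0192, keeping 39.9808.
Round 2 (the client proposes): the contractor can get 39.9808 next round, worth 0.94 × 39.9808 = 37.581952 now, so the client offers 37.581952, keeping 12.418048.
So by rejecting in round 1, the client gets 12.418048 next round, worth 0.62 × 12.418048 = 7.69918976 now.
Offer 13 ≥ 7.69918976, so the client accepts.

Accept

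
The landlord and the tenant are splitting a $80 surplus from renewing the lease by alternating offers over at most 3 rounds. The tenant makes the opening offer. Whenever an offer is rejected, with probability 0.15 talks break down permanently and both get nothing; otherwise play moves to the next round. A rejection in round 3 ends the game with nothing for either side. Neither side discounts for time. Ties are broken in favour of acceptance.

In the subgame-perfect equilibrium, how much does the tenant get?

69.8

Round 3 (the tenant proposes): the landlord will accept anything ≥ 0, so the tenant offers 0 and keeps 80.
Round 2 (the landlord proposes): rejecting gives the tenant an expected 0.85 × 80 = 68; the landlord offers that and keeps 12.
Round 1 (the tenant proposes): rejecting gives the landlord an expected 0.85 × 12 = 10.2, so the tenant offers 10.2, keeping 69.8.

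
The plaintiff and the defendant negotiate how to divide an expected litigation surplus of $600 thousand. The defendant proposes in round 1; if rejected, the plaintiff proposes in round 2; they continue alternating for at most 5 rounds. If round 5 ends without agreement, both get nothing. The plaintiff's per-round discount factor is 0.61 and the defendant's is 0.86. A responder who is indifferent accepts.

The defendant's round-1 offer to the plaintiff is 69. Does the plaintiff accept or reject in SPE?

Round 5 (the defendant proposes): the plaintiff will accept anything ≥ 0, so the defendant offers 0 and keeps 600.
Round 4 (the plaintiff proposes): the defendant can get 600 next round, worth 0.86 × 600 = 516 now. The plaintiff offers 516 and keeps 600 − 516 = 84.
Round 3 (the defendant proposes): the plaintiff can get 84 next round, worth 0.61 × 84 = 51.24 now. The defendant offers 51.24 and keeps 600 − 51.24 = 548.76.
Round 2 (the plaintiff proposes): the defendant can get 548.76 next round, worth 0.86 × 548.76 = 471.9336 now. The plaintiff offers 471.9336 and keeps 600 − 471.9336 = 128.0664.
So by rejecting in round 1, the plaintiff gets 128.0664 next round, worth 0.61 × 128.0664 = 78.120504 now.
Offer 69 < 78.120504, so the plaintiff rejects.

Reject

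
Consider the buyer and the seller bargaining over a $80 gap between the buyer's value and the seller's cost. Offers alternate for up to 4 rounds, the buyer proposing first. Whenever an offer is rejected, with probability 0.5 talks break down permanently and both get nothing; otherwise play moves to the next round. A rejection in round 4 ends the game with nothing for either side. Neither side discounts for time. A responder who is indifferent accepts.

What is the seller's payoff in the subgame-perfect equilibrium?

By backward induction:
Round 4 (the seller proposes): rejection yields 0 for the buyer; the seller offers 0 and keeps 80.
Round 3 (the buyer proposes): rejecting gives the seller an expected 0.5 × 80 = 40; the buyer offers that and keeps 40.
Round 2 (the seller proposes): rejecting gives the buyer an expected 0.5 × 40 = 20. The seller offers 20 and keeps 80 − 20 = 60.
Round 1 (the buyer proposes): rejecting gives the seller an expected 0.5 × 60 = 30, so the buyer offers 30, keeping 50.

30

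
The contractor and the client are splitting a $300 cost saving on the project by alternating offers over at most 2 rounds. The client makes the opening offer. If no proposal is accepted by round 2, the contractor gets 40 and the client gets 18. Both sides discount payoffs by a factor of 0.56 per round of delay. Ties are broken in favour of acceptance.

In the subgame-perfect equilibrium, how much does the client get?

142.08

Round 2 (the contractor proposes): the client gets 18 if talks fail, so the contractor offers 18 and keeps 282.
Round 1 (the client proposes): the contractor can get 282 next round, worth 0.56 × 282 = 157.92 now, so the client offers 157.92, keeping 142.08.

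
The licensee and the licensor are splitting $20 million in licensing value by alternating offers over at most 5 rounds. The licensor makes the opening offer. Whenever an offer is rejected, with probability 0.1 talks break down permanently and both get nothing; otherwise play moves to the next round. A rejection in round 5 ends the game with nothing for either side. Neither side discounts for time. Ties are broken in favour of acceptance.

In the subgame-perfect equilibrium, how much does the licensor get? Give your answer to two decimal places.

16.74

Round 5 (the licensor proposes): rejection yields 0 for the licensee; the licensor offers 0 and keeps 20.
Round 4 (the licensee proposes): rejecting gives the licensor an expected 0.9 × 20 = 18, so the licensee offers 18, keeping 2.
Round 3 (the licensor proposes): rejecting gives the licensee an expected 0.9 × 2 = 1.8; the licensor offers that and keeps 18.2.
Round 2 (the licensee proposes): rejecting gives the licensor an expected 0.9 × 18.2 = 16.38. The licensee offers 16.38 and keeps 20 − 16.38 = 3.62.
Round 1 (the licensor proposes): rejecting gives the licensee an expected 0.9 × 3.62 = 3.258. The licensor offers 3.258 and keeps 20 − 3.258 = 16.742.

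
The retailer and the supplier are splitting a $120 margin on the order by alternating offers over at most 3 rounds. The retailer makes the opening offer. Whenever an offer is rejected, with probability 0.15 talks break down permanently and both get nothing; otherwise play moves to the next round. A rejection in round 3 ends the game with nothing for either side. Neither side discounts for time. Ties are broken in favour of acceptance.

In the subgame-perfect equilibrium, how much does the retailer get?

104.7

By backward induction:
Round 3 (the retailer proposes): rejection yields 0 for the supplier; the retailer offers 0 and keeps 120.
Round 2 (the supplier proposes): rejecting gives the retailer an expected 0.85 × 120 = 102. The supplier offers 102 and keeps 120 − 102 = 18.
Round 1 (the retailer proposes): rejecting gives the supplier an expected 0.85 × 18 = 15.3; the retailer offers that and keeps 104.7.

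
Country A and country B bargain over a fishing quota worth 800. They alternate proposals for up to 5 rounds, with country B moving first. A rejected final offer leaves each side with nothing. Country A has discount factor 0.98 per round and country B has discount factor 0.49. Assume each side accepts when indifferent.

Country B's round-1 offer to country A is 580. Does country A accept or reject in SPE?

Reject

Work out country A's continuation value if the offer is rejected.
Round 5 (country B proposes): rejection yields 0 for country A; country B offers 0 and keeps 800.
Round 4 (country A proposes): country B can get 800 next round, worth 0.49 × 800 = 392 now, so country A offers 392, keeping 408.
Round 3 (country B proposes): country A can get 408 next round, worth 0.98 × 408 = 399.84 now; country B offers that and keeps 400.16.
Round 2 (country A proposes): country B can get 400.16 next round, worth 0.49 × 400.16 = 196.0784 now; country A offers that and keeps 603.9216.
So by rejecting in round 1, country A gets 603.9216 next round, worth 0.98 × 603.9216 = 591.843168 now.
Offer 580 < 591.843168, so country A rejects.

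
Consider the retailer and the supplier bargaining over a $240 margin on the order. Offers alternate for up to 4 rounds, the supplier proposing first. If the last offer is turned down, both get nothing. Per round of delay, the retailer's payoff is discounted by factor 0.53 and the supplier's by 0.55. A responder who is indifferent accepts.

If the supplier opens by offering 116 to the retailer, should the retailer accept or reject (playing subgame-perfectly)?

Accept

Work out the retailer's continuation value if the offer is rejected.
Round 4 (the retailer proposes): rejection yields 0 for the supplier; the retailer offers 0 and keeps 240.
Round 3 (the supplier proposes): the retailer can get 240 next round, worth 0.53 × 240 = 127.2 now; the supplier offers that and keeps 112.8.
Round 2 (the retailer proposes): the supplier can get 112.8 next round, worth 0.55 × 112.8 = 62.04 now. The retailer offers 62.04 and keeps 240 − 62.04 = 177.96.
So by rejecting in round 1, the retailer gets 177.96 next round, worth 0.53 × 177.96 = 94.3188 now.
Offer 116 ≥ 94.3188, so the retailer accepts.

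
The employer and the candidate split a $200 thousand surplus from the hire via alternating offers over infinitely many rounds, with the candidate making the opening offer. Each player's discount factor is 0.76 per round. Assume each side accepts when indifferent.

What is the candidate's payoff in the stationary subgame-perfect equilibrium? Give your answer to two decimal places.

When the candidate proposes, the employer accepts any offer worth at least 0.76 times what the employer would get by proposing next round; and vice versa.
This gives x = 200 − 0.76y and y = 200 − 0.76x, where x and y are each side's share when it proposes.
Hence (1 − 0.76·0.76)x = 200(1 − 0.76), i.e. 0.4224·x = 48.
x ≈ 113.6364; the employer's share is 200 − x ≈ 86.3636.

113.64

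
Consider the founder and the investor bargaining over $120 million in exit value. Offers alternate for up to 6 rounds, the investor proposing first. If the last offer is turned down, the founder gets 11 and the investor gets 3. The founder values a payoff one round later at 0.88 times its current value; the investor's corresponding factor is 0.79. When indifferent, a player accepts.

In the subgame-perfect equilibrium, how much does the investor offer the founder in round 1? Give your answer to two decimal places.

87.35

Round 6 (the founder proposes): the investor gets 3 if talks fail, so the founder offers 3 and keeps 117.
Round 5 (the investor proposes): the founder can get 117 next round, worth 0.88 × 117 = 102.96 now; the investor offers that and keeps 17.04.
Round 4 (the founder proposes): the investor can get 17.04 next round, worth 0.79 × 17.04 = 13.4616 now. The founder offers 13.4616 and keeps 120 − 13.4616 = 106.5384.
Round 3 (the investor proposes): the founder can get 106.5384 next round, worth 0.88 × 106.5384 = 93.753792 now. The investor offers 93.753792 and keeps 120 − 93.753792 = 26.246208.
Round 2 (the founder proposes): the investor can get 26.246208 next round, worth 0.79 × 26.246208 = 20.73450432 now; the founder offers that and keeps 99.26549568.
Round 1 (the investor proposes): the founder can get 99.26549568 next round, worth 0.88 × 99.26549568 = 87.3536361984 now. The investor offers 87.3536361984 and keeps 120 − 87.3536361984 = 32.6463638016.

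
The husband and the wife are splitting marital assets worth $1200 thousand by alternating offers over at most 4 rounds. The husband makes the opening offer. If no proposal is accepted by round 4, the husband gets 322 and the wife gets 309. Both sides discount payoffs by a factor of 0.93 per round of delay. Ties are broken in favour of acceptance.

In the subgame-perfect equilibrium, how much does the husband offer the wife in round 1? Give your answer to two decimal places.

Round 4 (the wife proposes): the husband gets 322 if talks fail, so the wife offers 322 and keeps 878.
Round 3 (the husband proposes): the wife can get 878 next round, worth 0.93 × 878 = 816.54 now. The husband offers 816.54 and keeps 1200 − 816.54 = 383.46.
Round 2 (the wife proposes): the husband can get 383.46 next round, worth 0.93 × 383.46 = 356.6178 now, so the wife offers 356.6178, keeping 843.3822.
Round 1 (the husband proposes): the wife can get 843.3822 next round, worth 0.93 × 843.3822 = 784.345446 now, so the husband offers 784.345446, keeping 415.654554.

784.35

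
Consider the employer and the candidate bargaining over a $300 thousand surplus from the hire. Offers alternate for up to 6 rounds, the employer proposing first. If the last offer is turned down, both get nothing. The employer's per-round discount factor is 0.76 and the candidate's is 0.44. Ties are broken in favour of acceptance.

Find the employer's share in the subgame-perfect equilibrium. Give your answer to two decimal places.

242.97

Solve by backward induction from round 6.
Round 6 (the candidate proposes): rejection yields 0 for the employer; the candidate offers 0 and keeps 300.
Round 5 (the employer proposes): the candidate can get 300 next round, worth 0.44 × 300 = 132 now, so the employer offers 132, keeping 168.
Round 4 (the candidate proposes): the employer can get 168 next round, worth 0.76 × 168 = 127.68 now, so the candidate offers 127.68, keeping 172.32.
Round 3 (the employer proposes): the candidate can get 172.32 next round, worth 0.44 × 172.32 = 75.8208 now, so the employer offers 75.8208, keeping 224.1792.
Round 2 (the candidate proposes): the employer can get 224.1792 next round, worth 0.76 × 224.1792 = 170.376192 now. The candidate offers 170.376192 and keeps 300 − 170.376192 = 129.623808.
Round 1 (the employer proposes): the candidate can get 129.623808 next round, worth 0.44 × 129.623808 = 57.03447552 now, so the employer offers 57.03447552, keeping 242.96552448.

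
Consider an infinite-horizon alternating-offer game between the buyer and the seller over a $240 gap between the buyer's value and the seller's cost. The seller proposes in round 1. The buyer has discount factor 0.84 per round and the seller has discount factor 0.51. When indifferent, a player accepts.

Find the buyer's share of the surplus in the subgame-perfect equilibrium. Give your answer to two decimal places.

When the seller proposes, the buyer accepts any offer worth at least 0.84 times what the buyer would get by proposing next round; and vice versa.
This gives x = 240 − 0.84y and y = 240 − 0.51x, where x and y are each side's share when it proposes.
Hence (1 − 0.84·0.51)x = 240(1 − 0.84), i.e. 0.5716·x = 38.4.
x ≈ 67.1798; the buyer's share is 240 − x ≈ 172.8202.

172.82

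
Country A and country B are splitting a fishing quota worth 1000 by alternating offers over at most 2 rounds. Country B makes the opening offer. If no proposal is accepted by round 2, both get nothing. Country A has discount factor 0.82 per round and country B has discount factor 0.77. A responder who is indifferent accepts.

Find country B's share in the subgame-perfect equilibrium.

Round 2 (country A proposes): country B will accept anything ≥ 0, so country A offers 0 and keeps 1000.
Round 1 (country B proposes): country A can get 1000 next round, worth 0.82 × 1000 = 820 now; country B offers that and keeps 180.

180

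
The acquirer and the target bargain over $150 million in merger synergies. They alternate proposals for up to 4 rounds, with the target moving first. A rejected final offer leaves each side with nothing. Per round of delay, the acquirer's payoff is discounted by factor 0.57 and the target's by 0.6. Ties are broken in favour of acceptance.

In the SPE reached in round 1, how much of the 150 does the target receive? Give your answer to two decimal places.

Round 4 (the acquirer proposes): rejection yields 0 for the target; the acquirer offers 0 and keeps 150.
Round 3 (the target proposes): the acquirer can get 150 next round, worth 0.57 × 150 = 85.5 now, so the target offers 85.5, keeping 64.5.
Round 2 (the acquirer proposes): the target can get 64.5 next round, worth 0.6 × 64.5 = 38.7 now. The acquirer offers 38.7 and keeps 150 − 38.7 = 111.3.
Round 1 (the target proposes): the acquirer can get 111.3 next round, worth 0.57 × 111.3 = 63.441 now; the target offers that and keeps 86.559.

86.56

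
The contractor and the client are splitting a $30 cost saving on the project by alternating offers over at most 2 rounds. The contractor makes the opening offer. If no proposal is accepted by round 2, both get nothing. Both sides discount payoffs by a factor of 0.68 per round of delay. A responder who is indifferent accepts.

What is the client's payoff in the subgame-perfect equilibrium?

20.4

Solve by backward induction from round 2.
Round 2 (the client proposes): the contractor will accept anything ≥ 0, so the client offers 0 and keeps 30.
Round 1 (the contractor proposes): the client can get 30 next round, worth 0.68 × 30 = 20.4 now. The contractor offers 20.4 and keeps 30 − 20.4 = 9.6.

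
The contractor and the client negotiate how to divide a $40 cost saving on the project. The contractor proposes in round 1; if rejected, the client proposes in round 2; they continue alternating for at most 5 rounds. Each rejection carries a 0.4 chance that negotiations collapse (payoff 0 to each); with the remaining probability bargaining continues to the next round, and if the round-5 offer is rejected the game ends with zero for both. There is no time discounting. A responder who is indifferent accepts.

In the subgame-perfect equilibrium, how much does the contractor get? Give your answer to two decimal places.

26.94

By backward induction:
Round 5 (the contractor proposes): the client will accept anything ≥ 0, so the contractor offers 0 and keeps 40.
Round 4 (the client proposes): rejecting gives the contractor an expected 0.6 × 40 = 24; the client offers that and keeps 16.
Round 3 (the contractor proposes): rejecting gives the client an expected 0.6 × 16 = 9.6, so the contractor offers 9.6, keeping 30.4.
Round 2 (the client proposes): rejecting gives the contractor an expected 0.6 × 30.4 = 18.24. The client offers 18.24 and keeps 40 − 18.24 = 21.76.
Round 1 (the contractor proposes): rejecting gives the client an expected 0.6 × 21.76 = 13.056; the contractor offers that and keeps 26.944.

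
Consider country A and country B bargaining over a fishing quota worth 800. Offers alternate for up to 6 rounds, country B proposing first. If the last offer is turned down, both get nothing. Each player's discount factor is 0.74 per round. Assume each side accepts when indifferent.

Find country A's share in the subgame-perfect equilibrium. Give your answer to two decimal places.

415.73

Round 6 (country A proposes): rejection yields 0 for country B; country A offers 0 and keeps 800.
Round 5 (country B proposes): country A can get 800 next round, worth 0.74 × 800 = 592 now; country B offers that and keeps 208.
Round 4 (country A proposes): country B can get 208 next round, worth 0.74 × 208 = 153.92 now, so country A offers 153.92, keeping 646.08.
Round 3 (country B proposes): country A can get 646.08 next round, worth 0.74 × 646.08 = 478.0992 now. Country B offers 478.0992 and keeps 800 − 478.0992 = 321.9008.
Round 2 (country A proposes): country B can get 321.9008 next round, worth 0.74 × 321.9008 = 238.206592 now, so country A offers 238.206592, keeping 561.793408.
Round 1 (country B proposes): country A can get 561.793408 next round, worth 0.74 × 561.793408 = 415.72712192 now. Country B offers 415.72712192 and keeps 800 − 415.72712192 = 384.27287808.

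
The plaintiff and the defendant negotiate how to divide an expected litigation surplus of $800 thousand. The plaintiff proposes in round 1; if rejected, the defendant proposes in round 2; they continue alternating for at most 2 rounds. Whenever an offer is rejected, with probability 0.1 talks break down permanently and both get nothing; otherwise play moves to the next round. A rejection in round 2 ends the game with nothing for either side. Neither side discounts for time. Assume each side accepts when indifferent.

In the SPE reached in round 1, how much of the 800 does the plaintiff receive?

80

Round 2 (the defendant proposes): rejection yields 0 for the plaintiff; the defendant offers 0 and keeps 800.
Round 1 (the plaintiff proposes): rejecting gives the defendant an expected 0.9 × 800 = 720; the plaintiff offers that and keeps 80.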